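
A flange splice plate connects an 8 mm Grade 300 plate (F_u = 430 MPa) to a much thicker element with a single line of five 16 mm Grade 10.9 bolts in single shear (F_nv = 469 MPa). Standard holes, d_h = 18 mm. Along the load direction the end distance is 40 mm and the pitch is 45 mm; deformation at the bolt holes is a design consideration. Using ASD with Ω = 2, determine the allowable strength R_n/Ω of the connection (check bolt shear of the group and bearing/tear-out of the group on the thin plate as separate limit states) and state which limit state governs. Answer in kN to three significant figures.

Bolt shear: A_b = π·16²/4 = 201.1 mm²; R_n = 469 × 201.1 × 5 × 1 / 1000 = 471.5 kN → 471.5 / 2 = 236 kN.
Bearing (1.2 l_c t F_u ≤ 2.4 d t F_u): upper limit = 2.4·16·8·430 / 1000 = 132.1 kN.
  Edge l_c = 40 − 18/2 = 31 → r_n = 128 kN; interior l_c = 45 − 18 = 27 → r_n = 111.5 kN.
  R_n,bearing = 1·128 + 4·111.5 = 573.8 kN → 573.8 / 2 = 287 kN.
Bolt shear governs: 236 kN.

236 kN (bolt shear governs)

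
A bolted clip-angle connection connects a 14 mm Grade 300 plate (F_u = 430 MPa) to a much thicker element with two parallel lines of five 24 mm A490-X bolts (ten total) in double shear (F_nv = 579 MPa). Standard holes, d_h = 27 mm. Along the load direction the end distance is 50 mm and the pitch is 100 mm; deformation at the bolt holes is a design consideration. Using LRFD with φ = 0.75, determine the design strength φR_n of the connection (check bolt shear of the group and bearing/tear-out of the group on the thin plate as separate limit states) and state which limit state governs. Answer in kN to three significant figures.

2480 kN (bearing governs)

Bolt shear: A_b = π·24²/4 = 452.4 mm²; R_n = 579 × 452.4 × 10 × 2 / 1000 = 5239 kN → 0.75 × 5239 = 3930 kN.
Bearing (1.2 l_c t F_u ≤ 2.4 d t F_u): upper limit = 2.4·24·14·430 / 1000 = 346.8 kN.
  Edge l_c = 50 − 27/2 = 36.5 → r_n = 263.7 kN; interior l_c = 100 − 27 = 73 → r_n = 346.8 kN.
  R_n,bearing = 2·263.7 + 8·346.8 = 3301 kN → 0.75 × 3301 = 2480 kN.
Bearing governs: 2480 kN.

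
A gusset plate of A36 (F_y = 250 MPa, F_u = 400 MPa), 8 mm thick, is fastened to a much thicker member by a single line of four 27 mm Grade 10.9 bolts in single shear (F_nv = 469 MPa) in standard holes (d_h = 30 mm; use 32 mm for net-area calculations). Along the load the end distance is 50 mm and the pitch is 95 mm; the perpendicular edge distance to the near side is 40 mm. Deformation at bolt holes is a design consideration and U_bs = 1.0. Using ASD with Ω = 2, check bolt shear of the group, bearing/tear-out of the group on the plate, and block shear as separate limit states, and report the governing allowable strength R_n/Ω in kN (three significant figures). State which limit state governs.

Bolt shear: A_b = π·27²/4 = 572.6 mm²; R_n = 469 × 572.6 × 4 × 1 / 1000 = 1074 kN → 1074 / 2 = 537 kN.
Bearing: edge l_c = 35, r_n = 134.4 kN; interior l_c = 65, r_n = 207.4 kN; R_n = 134.4 + 3·207.4 = 756.5 kN → 378 kN.
Block shear: A_gv = 2680, A_nv = 1784, A_nt = 192 mm²; R_n = min(0.6F_uA_nv, 0.6F_yA_gv) + U_bs·F_u·A_nt = 478.8 kN → 239 kN.
Block shear governs: 239 kN.

239 kN (block shear governs)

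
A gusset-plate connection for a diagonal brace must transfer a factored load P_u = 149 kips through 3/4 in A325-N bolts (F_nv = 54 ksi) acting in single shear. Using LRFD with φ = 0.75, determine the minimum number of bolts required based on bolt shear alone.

9 bolts

A_b = π·0.75²/4 = 0.4418 in².
Per-bolt design strength φR_n = 0.75 × 54 × 0.4418 × 1 = 17.89 kips.
n ≥ 149 / 17.89 = 8.328 → use 9 bolts.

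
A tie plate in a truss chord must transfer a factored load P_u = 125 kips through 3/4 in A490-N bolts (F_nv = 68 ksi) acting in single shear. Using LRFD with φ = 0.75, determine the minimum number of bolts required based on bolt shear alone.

A_b = π·0.75²/4 = 0.4418 in².
Per-bolt design strength φR_n = 0.75 × 68 × 0.4418 × 1 = 22.53 kips.
n ≥ 125 / 22.53 = 5.548 → use 6 bolts.

6 bolts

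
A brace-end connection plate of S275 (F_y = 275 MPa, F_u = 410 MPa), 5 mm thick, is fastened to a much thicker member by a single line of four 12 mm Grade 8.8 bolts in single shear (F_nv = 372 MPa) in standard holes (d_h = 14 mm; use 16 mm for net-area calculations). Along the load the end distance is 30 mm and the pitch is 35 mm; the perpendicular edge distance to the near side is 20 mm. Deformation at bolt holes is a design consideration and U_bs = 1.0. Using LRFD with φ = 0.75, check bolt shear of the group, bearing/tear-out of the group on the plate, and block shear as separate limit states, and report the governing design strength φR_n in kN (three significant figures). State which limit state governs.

91.3 kN (block shear governs)

Bolt shear: A_b = π·12²/4 = 113.1 mm²; R_n = 372 × 113.1 × 4 × 1 / 1000 = 168.3 kN → 0.75 × 168.3 = 126 kN.
Bearing: edge l_c = 23, r_n = 56.58 kN; interior l_c = 21, r_n = 51.66 kN; R_n = 56.58 + 3·51.66 = 211.6 kN → 159 kN.
Block shear: A_gv = 675, A_nv = 395, A_nt = 60 mm²; R_n = min(0.6F_uA_nv, 0.6F_yA_gv) + U_bs·F_u·A_nt = 121.8 kN → 91.3 kN.
Block shear governs: 91.3 kN.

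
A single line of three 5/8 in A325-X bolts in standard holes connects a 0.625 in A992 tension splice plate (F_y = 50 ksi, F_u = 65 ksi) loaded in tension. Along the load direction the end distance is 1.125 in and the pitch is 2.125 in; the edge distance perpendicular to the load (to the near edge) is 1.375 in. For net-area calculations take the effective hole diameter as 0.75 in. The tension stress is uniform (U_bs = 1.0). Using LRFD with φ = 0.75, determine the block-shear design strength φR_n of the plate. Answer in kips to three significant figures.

94.5 kips

Shear plane L_v = 1.125 + 2·2.125 = 5.375 in; A_gv = 5.375 × 0.625 = 3.359 in².
A_nv = (5.375 − 2.5·0.75) × 0.625 = 2.188 in².
A_nt = (1.375 − 0.5·0.75) × 0.625 = 0.625 in².
0.6 F_u A_nv = 85.31 kips; 0.6 F_y A_gv = 100.8 kips → shear rupture governs the shear term.
R_n = 85.31 + 1.0 × 65 × 0.625 = 125.9 kips.
Design strength φR_n = 0.75 × 125.9 = 94.5 kips.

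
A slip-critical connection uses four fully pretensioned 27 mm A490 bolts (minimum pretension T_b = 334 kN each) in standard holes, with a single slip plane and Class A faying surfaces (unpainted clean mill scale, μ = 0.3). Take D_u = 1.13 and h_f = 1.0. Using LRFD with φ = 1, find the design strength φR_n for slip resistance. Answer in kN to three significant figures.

R_n = μ · D_u · h_f · T_b · n_s · n_b = 0.3 × 1.13 × 1.0 × 334 × 1 × 4 = 452.9 kN.
Design strength φR_n = 1 × 452.9 = 453 kN.

453 kN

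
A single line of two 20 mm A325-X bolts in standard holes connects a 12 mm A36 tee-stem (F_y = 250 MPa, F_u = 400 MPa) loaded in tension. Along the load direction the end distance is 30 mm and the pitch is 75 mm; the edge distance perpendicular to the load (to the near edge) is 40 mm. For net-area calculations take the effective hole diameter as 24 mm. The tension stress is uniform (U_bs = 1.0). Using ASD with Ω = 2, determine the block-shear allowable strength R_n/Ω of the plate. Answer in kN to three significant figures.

162 kN

Shear plane L_v = 30 + 1·75 = 105 mm; A_gv = 105 × 12 = 1260 mm².
A_nv = (105 − 1.5·24) × 12 = 828 mm².
A_nt = (40 − 0.5·24) × 12 = 336 mm².
0.6 F_u A_nv = 198.7 kN; 0.6 F_y A_gv = 189 kN → shear yielding governs the shear term.
R_n = 189 + 1.0 × 400 × 336 / 1000 = 323.4 kN.
Allowable strength R_n/Ω = 323.4 / 2 = 162 kN.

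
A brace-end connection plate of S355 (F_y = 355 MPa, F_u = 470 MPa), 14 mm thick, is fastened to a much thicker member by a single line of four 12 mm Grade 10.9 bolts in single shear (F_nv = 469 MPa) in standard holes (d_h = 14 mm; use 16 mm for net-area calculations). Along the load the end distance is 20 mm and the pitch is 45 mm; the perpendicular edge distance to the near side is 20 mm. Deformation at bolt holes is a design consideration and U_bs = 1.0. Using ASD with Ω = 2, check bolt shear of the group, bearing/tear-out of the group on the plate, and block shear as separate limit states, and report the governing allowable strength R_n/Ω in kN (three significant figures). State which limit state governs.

106 kN (bolt shear governs)

Bolt shear: A_b = π·12²/4 = 113.1 mm²; R_n = 469 × 113.1 × 4 × 1 / 1000 = 212.2 kN → 212.2 / 2 = 106 kN.
Bearing: edge l_c = 13, r_n = 102.6 kN; interior l_c = 31, r_n = 189.5 kN; R_n = 102.6 + 3·189.5 = 671.2 kN → 336 kN.
Block shear: A_gv = 2170, A_nv = 1386, A_nt = 168 mm²; R_n = min(0.6F_uA_nv, 0.6F_yA_gv) + U_bs·F_u·A_nt = 469.8 kN → 235 kN.
Bolt shear governs: 106 kN.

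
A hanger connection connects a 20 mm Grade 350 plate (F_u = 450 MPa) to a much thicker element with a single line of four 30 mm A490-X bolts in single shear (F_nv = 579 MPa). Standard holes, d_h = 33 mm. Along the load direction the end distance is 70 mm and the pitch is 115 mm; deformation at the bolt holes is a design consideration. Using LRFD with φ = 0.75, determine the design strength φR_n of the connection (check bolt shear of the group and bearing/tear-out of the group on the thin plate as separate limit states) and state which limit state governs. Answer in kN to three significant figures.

1230 kN (bolt shear governs)

Bolt shear: A_b = π·30²/4 = 706.9 mm²; R_n = 579 × 706.9 × 4 × 1 / 1000 = 1637 kN → 0.75 × 1637 = 1230 kN.
Bearing (1.2 l_c t F_u ≤ 2.4 d t F_u): upper limit = 2.4·30·20·450 / 1000 = 648 kN.
  Edge l_c = 70 − 33/2 = 53.5 → r_n = 577.8 kN; interior l_c = 115 − 33 = 82 → r_n = 648 kN.
  R_n,bearing = 1·577.8 + 3·648 = 2522 kN → 0.75 × 2522 = 1890 kN.
Bolt shear governs: 1230 kN.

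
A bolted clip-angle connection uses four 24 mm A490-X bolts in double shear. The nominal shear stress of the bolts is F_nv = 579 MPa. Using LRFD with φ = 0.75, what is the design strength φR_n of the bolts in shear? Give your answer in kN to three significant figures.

A_b = π × 24² / 4 = 452.4 mm².
R_n = F_nv · A_b · n · n_s = 579 × 452.4 × 4 × 2 / 1000 = 2095 kN.
Design strength φR_n = 0.75 × 2095 = 1570 kN.

1570 kN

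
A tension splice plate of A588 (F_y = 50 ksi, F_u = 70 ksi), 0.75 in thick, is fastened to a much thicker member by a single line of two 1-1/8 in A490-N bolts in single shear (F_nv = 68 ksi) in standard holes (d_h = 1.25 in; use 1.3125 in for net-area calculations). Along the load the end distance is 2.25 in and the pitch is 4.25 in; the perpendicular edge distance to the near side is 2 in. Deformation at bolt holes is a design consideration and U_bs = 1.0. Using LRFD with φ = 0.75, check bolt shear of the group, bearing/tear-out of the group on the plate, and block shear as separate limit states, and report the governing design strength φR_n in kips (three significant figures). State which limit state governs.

101 kips (bolt shear governs)

Bolt shear: A_b = π·1.125²/4 = 0.994 in²; R_n = 68 × 0.994 × 2 × 1 = 135.2 kips → 0.75 × 135.2 = 101 kips.
Bearing: edge l_c = 1.625, r_n = 102.4 kips; interior l_c = 3, r_n = 141.8 kips; R_n = 102.4 + 1·141.8 = 244.1 kips → 183 kips.
Block shear: A_gv = 4.875, A_nv = 3.398, A_nt = 1.008 in²; R_n = min(0.6F_uA_nv, 0.6F_yA_gv) + U_bs·F_u·A_nt = 213.3 kips → 160 kips.
Bolt shear governs: 101 kips.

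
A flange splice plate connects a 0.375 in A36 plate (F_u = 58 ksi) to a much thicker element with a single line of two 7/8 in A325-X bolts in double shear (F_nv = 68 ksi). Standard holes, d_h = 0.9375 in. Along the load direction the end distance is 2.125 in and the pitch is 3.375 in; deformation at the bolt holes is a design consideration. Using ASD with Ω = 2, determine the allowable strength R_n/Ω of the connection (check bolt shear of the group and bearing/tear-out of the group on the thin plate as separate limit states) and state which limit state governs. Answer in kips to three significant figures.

Bolt shear: A_b = π·0.875²/4 = 0.6013 in²; R_n = 68 × 0.6013 × 2 × 2 = 163.6 kips → 163.6 / 2 = 81.8 kips.
Bearing (1.2 l_c t F_u ≤ 2.4 d t F_u): upper limit = 2.4·0.875·0.375·58 = 45.68 kips.
  Edge l_c = 2.125 − 0.9375/2 = 1.656 → r_n = 43.23 kips; interior l_c = 3.375 − 0.9375 = 2.438 → r_n = 45.68 kips.
  R_n,bearing = 1·43.23 + 1·45.68 = 88.9 kips → 88.9 / 2 = 44.5 kips.
Bearing governs: 44.5 kips.

44.5 kips (bearing governs)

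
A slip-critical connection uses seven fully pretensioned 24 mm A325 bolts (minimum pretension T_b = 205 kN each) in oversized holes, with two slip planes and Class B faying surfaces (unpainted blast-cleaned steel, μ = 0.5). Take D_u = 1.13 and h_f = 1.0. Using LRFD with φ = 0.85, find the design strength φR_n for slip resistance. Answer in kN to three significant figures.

R_n = μ · D_u · h_f · T_b · n_s · n_b = 0.5 × 1.13 × 1.0 × 205 × 2 × 7 = 1622 kN.
Design strength φR_n = 0.85 × 1622 = 1380 kN.

1380 kN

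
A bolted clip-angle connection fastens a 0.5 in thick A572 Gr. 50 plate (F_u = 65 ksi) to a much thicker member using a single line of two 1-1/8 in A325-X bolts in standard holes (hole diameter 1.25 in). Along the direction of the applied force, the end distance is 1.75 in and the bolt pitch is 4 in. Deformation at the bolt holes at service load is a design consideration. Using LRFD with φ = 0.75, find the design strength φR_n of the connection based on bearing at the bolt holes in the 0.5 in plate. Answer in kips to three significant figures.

98.7 kips

Per bolt r_n = 1.2 l_c t F_u ≤ 2.4 d t F_u; upper limit = 2.4 × 1.125 × 0.5 × 65 = 87.75 kips.
Edge bolt: l_c = 1.75 − 1.25/2 = 1.125 in → 1.2 × 1.125 × 0.5 × 65 = 43.87 → r_n = 43.87 kips.
Interior bolts: l_c = 4 − 1.25 = 2.75 in → 1.2 × 2.75 × 0.5 × 65 = 107.2 → r_n = 87.75 kips.
R_n = 1 × 43.87 + 1 × 87.75 = 131.6 kips.
Design strength φR_n = 0.75 × 131.6 = 98.7 kips.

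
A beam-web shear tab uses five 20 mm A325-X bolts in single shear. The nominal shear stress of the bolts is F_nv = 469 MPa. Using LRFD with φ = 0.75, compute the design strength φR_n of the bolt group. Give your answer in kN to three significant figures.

A_b = π × 20² / 4 = 314.2 mm².
R_n = F_nv · A_b · n · n_s = 469 × 314.2 × 5 × 1 / 1000 = 736.7 kN.
Design strength φR_n = 0.75 × 736.7 = 553 kN.

553 kN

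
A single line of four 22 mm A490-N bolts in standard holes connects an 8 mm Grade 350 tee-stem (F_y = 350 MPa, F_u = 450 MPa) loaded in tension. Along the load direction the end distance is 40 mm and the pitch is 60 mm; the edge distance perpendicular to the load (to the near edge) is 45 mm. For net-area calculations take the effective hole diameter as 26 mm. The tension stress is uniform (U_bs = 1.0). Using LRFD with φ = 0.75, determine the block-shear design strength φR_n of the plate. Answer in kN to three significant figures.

295 kN

Shear plane L_v = 40 + 3·60 = 220 mm; A_gv = 220 × 8 = 1760 mm².
A_nv = (220 − 3.5·26) × 8 = 1032 mm².
A_nt = (45 − 0.5·26) × 8 = 256 mm².
0.6 F_u A_nv = 278.6 kN; 0.6 F_y A_gv = 369.6 kN → shear rupture governs the shear term.
R_n = 278.6 + 1.0 × 450 × 256 / 1000 = 393.8 kN.
Design strength φR_n = 0.75 × 393.8 = 295 kN.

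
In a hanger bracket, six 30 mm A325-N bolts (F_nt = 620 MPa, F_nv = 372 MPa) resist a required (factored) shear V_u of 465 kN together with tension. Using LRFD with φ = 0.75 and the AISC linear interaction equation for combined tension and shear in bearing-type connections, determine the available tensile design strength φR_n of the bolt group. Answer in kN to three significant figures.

1790 kN

A_b = π·30²/4 = 706.9 mm²; f_rv = 465 × 1000 / (6 × 706.9) = 109.6 MPa.
F'_nt = 1.3 F_nt − (F_nt / φF_nv) f_rv = 1.3·620 − (620/(0.75·372))·109.6 = 562.4 MPa, capped at F_nt → F'_nt = 562.4 MPa.
R_n = F'_nt · A_b · n = 562.4 × 706.9 × 6 / 1000 = 2385 kN.
Design strength φR_n = 0.75 × 2385 = 1790 kN.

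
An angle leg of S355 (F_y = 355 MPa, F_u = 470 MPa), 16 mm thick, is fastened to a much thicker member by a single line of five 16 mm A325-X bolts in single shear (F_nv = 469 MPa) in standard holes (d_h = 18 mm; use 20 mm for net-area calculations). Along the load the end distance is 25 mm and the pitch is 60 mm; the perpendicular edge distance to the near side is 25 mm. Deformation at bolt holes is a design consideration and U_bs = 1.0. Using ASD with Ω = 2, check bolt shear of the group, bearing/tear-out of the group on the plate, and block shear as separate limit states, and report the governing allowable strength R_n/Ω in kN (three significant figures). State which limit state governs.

236 kN (bolt shear governs)

Bolt shear: A_b = π·16²/4 = 201.1 mm²; R_n = 469 × 201.1 × 5 × 1 / 1000 = 471.5 kN → 471.5 / 2 = 236 kN.
Bearing: edge l_c = 16, r_n = 144.4 kN; interior l_c = 42, r_n = 288.8 kN; R_n = 144.4 + 4·288.8 = 1299 kN → 650 kN.
Block shear: A_gv = 4240, A_nv = 2800, A_nt = 240 mm²; R_n = min(0.6F_uA_nv, 0.6F_yA_gv) + U_bs·F_u·A_nt = 902.4 kN → 451 kN.
Bolt shear governs: 236 kN.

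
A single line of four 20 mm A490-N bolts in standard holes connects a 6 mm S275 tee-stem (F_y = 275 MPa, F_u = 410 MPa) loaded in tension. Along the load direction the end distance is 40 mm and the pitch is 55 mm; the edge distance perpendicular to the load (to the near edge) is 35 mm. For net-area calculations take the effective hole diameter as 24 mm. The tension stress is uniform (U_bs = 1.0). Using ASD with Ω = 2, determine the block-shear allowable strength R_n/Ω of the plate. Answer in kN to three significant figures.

118 kN

Shear plane L_v = 40 + 3·55 = 205 mm; A_gv = 205 × 6 = 1230 mm².
A_nv = (205 − 3.5·24) × 6 = 726 mm².
A_nt = (35 − 0.5·24) × 6 = 138 mm².
0.6 F_u A_nv = 178.6 kN; 0.6 F_y A_gv = 203 kN → shear rupture governs the shear term.
R_n = 178.6 + 1.0 × 410 × 138 / 1000 = 235.2 kN.
Allowable strength R_n/Ω = 235.2 / 2 = 118 kN.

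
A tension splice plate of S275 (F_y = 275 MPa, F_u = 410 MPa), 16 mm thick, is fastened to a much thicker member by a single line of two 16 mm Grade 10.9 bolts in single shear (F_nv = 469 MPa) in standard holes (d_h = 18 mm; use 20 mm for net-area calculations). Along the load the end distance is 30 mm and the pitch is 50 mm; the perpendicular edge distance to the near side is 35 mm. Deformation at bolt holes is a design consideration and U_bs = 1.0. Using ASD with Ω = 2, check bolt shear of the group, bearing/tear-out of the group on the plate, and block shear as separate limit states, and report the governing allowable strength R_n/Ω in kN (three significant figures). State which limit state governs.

94.3 kN (bolt shear governs)

Bolt shear: A_b = π·16²/4 = 201.1 mm²; R_n = 469 × 201.1 × 2 × 1 / 1000 = 188.6 kN → 188.6 / 2 = 94.3 kN.
Bearing: edge l_c = 21, r_n = 165.3 kN; interior l_c = 32, r_n = 251.9 kN; R_n = 165.3 + 1·251.9 = 417.2 kN → 209 kN.
Block shear: A_gv = 1280, A_nv = 800, A_nt = 400 mm²; R_n = min(0.6F_uA_nv, 0.6F_yA_gv) + U_bs·F_u·A_nt = 360.8 kN → 180 kN.
Bolt shear governs: 94.3 kN.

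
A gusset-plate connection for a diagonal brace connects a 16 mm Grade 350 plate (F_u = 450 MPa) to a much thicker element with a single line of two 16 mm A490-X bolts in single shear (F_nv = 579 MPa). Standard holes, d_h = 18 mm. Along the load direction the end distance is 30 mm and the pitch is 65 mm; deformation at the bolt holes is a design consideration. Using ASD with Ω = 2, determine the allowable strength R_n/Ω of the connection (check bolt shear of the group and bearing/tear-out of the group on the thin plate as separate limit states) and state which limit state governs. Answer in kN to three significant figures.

Bolt shear: A_b = π·16²/4 = 201.1 mm²; R_n = 579 × 201.1 × 2 × 1 / 1000 = 232.8 kN → 232.8 / 2 = 116 kN.
Bearing (1.2 l_c t F_u ≤ 2.4 d t F_u): upper limit = 2.4·16·16·450 / 1000 = 276.5 kN.
  Edge l_c = 30 − 18/2 = 21 → r_n = 181.4 kN; interior l_c = 65 − 18 = 47 → r_n = 276.5 kN.
  R_n,bearing = 1·181.4 + 1·276.5 = 457.9 kN → 457.9 / 2 = 229 kN.
Bolt shear governs: 116 kN.

116 kN (bolt shear governs)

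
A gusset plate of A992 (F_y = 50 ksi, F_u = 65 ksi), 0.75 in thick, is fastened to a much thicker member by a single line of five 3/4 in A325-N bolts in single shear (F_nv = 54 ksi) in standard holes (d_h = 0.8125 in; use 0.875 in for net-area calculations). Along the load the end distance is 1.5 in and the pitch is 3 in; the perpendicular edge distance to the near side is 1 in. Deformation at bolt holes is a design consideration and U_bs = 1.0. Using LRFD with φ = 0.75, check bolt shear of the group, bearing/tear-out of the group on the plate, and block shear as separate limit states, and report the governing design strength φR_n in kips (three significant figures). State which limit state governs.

89.5 kips (bolt shear governs)

Bolt shear: A_b = π·0.75²/4 = 0.4418 in²; R_n = 54 × 0.4418 × 5 × 1 = 119.3 kips → 0.75 × 119.3 = 89.5 kips.
Bearing: edge l_c = 1.094, r_n = 63.98 kips; interior l_c = 2.188, r_n = 87.75 kips; R_n = 63.98 + 4·87.75 = 415 kips → 311 kips.
Block shear: A_gv = 10.12, A_nv = 7.172, A_nt = 0.4219 in²; R_n = min(0.6F_uA_nv, 0.6F_yA_gv) + U_bs·F_u·A_nt = 307.1 kips → 230 kips.
Bolt shear governs: 89.5 kips.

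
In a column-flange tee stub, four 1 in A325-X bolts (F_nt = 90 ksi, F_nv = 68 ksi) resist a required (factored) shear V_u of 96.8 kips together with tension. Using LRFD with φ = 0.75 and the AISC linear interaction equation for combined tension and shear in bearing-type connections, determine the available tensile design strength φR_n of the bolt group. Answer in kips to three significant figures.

148 kips

A_b = π·1²/4 = 0.7854 in²; f_rv = 96.8 / (4 × 0.7854) = 30.81 ksi.
F'_nt = 1.3 F_nt − (F_nt / φF_nv) f_rv = 1.3·90 − (90/(0.75·68))·30.81 = 62.63 ksi, capped at F_nt → F'_nt = 62.63 ksi.
R_n = F'_nt · A_b · n = 62.63 × 0.7854 × 4 = 196.7 kips.
Design strength φR_n = 0.75 × 196.7 = 148 kips.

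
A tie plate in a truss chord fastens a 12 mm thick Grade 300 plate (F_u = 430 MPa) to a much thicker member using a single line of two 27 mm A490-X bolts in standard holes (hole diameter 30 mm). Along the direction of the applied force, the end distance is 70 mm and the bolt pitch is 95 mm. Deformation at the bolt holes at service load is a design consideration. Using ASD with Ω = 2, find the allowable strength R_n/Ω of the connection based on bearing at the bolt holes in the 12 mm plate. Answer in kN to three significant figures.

Per bolt r_n = 1.2 l_c t F_u ≤ 2.4 d t F_u; upper limit = 2.4 × 27 × 12 × 430 / 1000 = 334.4 kN.
Edge bolt: l_c = 70 − 30/2 = 55 mm → 1.2 × 55 × 12 × 430 / 1000 = 340.6 → r_n = 334.4 kN.
Interior bolts: l_c = 95 − 30 = 65 mm → 1.2 × 65 × 12 × 430 / 1000 = 402.5 → r_n = 334.4 kN.
R_n = 1 × 334.4 + 1 × 334.4 = 668.7 kN.
Allowable strength R_n/Ω = 668.7 / 2 = 334 kN.

334 kN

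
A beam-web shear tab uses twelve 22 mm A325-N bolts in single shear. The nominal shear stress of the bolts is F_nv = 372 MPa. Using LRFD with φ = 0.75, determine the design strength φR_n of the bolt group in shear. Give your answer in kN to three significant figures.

A_b = π × 22² / 4 = 380.1 mm².
R_n = F_nv · A_b · n · n_s = 372 × 380.1 × 12 × 1 / 1000 = 1697 kN.
Design strength φR_n = 0.75 × 1697 = 1270 kN.

1270 kN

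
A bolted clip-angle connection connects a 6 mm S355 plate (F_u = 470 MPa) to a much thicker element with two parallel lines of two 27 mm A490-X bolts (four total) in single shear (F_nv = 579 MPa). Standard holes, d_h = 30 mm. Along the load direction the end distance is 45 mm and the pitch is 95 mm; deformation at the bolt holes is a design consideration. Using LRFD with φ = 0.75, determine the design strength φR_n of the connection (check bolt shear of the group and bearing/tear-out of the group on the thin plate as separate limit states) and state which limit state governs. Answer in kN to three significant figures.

426 kN (bearing governs)

Bolt shear: A_b = π·27²/4 = 572.6 mm²; R_n = 579 × 572.6 × 4 × 1 / 1000 = 1326 kN → 0.75 × 1326 = 995 kN.
Bearing (1.2 l_c t F_u ≤ 2.4 d t F_u): upper limit = 2.4·27·6·470 / 1000 = 182.7 kN.
  Edge l_c = 45 − 30/2 = 30 → r_n = 101.5 kN; interior l_c = 95 − 30 = 65 → r_n = 182.7 kN.
  R_n,bearing = 2·101.5 + 2·182.7 = 568.5 kN → 0.75 × 568.5 = 426 kN.
Bearing governs: 426 kN.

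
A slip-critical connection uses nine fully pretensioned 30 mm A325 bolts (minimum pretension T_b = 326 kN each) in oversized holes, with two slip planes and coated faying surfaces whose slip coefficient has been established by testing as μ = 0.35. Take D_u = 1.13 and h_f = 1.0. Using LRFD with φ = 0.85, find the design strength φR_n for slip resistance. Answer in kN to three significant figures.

1970 kN

R_n = μ · D_u · h_f · T_b · n_s · n_b = 0.35 × 1.13 × 1.0 × 326 × 2 × 9 = 2321 kN.
Design strength φR_n = 0.85 × 2321 = 1970 kN.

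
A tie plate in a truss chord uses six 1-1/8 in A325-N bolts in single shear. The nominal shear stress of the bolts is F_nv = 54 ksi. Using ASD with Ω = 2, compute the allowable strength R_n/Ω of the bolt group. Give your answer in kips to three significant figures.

A_b = π × 1.125² / 4 = 0.994 in².
R_n = F_nv · A_b · n · n_s = 54 × 0.994 × 6 × 1 = 322.1 kips.
Allowable strength R_n/Ω = 322.1 / 2 = 161 kips.

161 kips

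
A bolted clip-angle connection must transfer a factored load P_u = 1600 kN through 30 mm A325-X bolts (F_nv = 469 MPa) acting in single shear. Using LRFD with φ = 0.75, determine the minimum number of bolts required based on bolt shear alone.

A_b = π·30²/4 = 706.9 mm².
Per-bolt design strength φR_n = 0.75 × 469 × 706.9 × 1 / 1000 = 248.6 kN.
n ≥ 1600 / 248.6 = 6.435 → use 7 bolts.

7 bolts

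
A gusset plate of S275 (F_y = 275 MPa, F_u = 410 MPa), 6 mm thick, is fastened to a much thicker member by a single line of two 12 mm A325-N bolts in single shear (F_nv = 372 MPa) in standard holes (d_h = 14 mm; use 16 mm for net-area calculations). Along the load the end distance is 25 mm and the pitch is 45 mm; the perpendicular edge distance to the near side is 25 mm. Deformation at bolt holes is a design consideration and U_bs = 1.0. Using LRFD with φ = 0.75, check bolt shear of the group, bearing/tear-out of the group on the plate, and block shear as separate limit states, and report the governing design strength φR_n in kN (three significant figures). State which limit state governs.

Bolt shear: A_b = π·12²/4 = 113.1 mm²; R_n = 372 × 113.1 × 2 × 1 / 1000 = 84.14 kN → 0.75 × 84.14 = 63.1 kN.
Bearing: edge l_c = 18, r_n = 53.14 kN; interior l_c = 31, r_n = 70.85 kN; R_n = 53.14 + 1·70.85 = 124 kN → 93 kN.
Block shear: A_gv = 420, A_nv = 276, A_nt = 102 mm²; R_n = min(0.6F_uA_nv, 0.6F_yA_gv) + U_bs·F_u·A_nt = 109.7 kN → 82.3 kN.
Bolt shear governs: 63.1 kN.

63.1 kN (bolt shear governs)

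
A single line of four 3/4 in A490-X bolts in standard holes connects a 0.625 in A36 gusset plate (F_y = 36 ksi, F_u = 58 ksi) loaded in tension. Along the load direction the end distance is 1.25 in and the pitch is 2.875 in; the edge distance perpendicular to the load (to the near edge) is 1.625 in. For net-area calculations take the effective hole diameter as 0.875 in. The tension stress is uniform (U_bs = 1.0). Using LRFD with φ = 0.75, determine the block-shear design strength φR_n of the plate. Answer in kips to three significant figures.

Shear plane L_v = 1.25 + 3·2.875 = 9.875 in; A_gv = 9.875 × 0.625 = 6.172 in².
A_nv = (9.875 − 3.5·0.875) × 0.625 = 4.258 in².
A_nt = (1.625 − 0.5·0.875) × 0.625 = 0.7422 in².
0.6 F_u A_nv = 148.2 kips; 0.6 F_y A_gv = 133.3 kips → shear yielding governs the shear term.
R_n = 133.3 + 1.0 × 58 × 0.7422 = 176.4 kips.
Design strength φR_n = 0.75 × 176.4 = 132 kips.

132 kips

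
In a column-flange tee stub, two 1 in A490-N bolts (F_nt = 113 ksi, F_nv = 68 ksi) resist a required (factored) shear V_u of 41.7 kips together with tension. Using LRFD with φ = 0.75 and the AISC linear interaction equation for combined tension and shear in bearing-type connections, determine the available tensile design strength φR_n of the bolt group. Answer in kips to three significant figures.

104 kips

A_b = π·1²/4 = 0.7854 in²; f_rv = 41.7 / (2 × 0.7854) = 26.55 ksi.
F'_nt = 1.3 F_nt − (F_nt / φF_nv) f_rv = 1.3·113 − (113/(0.75·68))·26.55 = 88.08 ksi, capped at F_nt → F'_nt = 88.08 ksi.
R_n = F'_nt · A_b · n = 88.08 × 0.7854 × 2 = 138.4 kips.
Design strength φR_n = 0.75 × 138.4 = 104 kips.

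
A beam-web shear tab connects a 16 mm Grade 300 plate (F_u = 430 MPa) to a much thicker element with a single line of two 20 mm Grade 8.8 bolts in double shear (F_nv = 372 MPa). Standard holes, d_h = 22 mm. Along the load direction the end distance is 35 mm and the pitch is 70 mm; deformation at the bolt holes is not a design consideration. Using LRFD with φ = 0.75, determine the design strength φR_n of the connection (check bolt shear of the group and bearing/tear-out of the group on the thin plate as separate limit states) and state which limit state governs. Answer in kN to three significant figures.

Bolt shear: A_b = π·20²/4 = 314.2 mm²; R_n = 372 × 314.2 × 2 × 2 / 1000 = 467.5 kN → 0.75 × 467.5 = 351 kN.
Bearing (1.5 l_c t F_u ≤ 3.0 d t F_u): upper limit = 3.0·20·16·430 / 1000 = 412.8 kN.
  Edge l_c = 35 − 22/2 = 24 → r_n = 247.7 kN; interior l_c = 70 − 22 = 48 → r_n = 412.8 kN.
  R_n,bearing = 1·247.7 + 1·412.8 = 660.5 kN → 0.75 × 660.5 = 495 kN.
Bolt shear governs: 351 kN.

351 kN (bolt shear governs)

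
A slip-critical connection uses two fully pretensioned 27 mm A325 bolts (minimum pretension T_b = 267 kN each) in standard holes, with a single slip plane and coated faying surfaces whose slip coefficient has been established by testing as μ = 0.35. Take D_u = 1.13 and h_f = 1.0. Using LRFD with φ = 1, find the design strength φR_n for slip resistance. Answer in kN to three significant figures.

R_n = μ · D_u · h_f · T_b · n_s · n_b = 0.35 × 1.13 × 1.0 × 267 × 1 × 2 = 211.2 kN.
Design strength φR_n = 1 × 211.2 = 211 kN.

211 kN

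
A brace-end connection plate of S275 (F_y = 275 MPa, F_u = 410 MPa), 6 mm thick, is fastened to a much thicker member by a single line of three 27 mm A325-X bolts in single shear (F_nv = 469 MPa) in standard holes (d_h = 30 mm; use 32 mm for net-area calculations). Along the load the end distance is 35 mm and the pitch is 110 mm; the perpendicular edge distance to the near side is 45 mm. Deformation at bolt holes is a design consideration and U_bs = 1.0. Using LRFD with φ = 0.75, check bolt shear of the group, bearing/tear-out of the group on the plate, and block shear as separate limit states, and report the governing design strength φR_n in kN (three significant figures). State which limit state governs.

243 kN (block shear governs)

Bolt shear: A_b = π·27²/4 = 572.6 mm²; R_n = 469 × 572.6 × 3 × 1 / 1000 = 805.6 kN → 0.75 × 805.6 = 604 kN.
Bearing: edge l_c = 20, r_n = 59.04 kN; interior l_c = 80, r_n = 159.4 kN; R_n = 59.04 + 2·159.4 = 377.9 kN → 283 kN.
Block shear: A_gv = 1530, A_nv = 1050, A_nt = 174 mm²; R_n = min(0.6F_uA_nv, 0.6F_yA_gv) + U_bs·F_u·A_nt = 323.8 kN → 243 kN.
Block shear governs: 243 kN.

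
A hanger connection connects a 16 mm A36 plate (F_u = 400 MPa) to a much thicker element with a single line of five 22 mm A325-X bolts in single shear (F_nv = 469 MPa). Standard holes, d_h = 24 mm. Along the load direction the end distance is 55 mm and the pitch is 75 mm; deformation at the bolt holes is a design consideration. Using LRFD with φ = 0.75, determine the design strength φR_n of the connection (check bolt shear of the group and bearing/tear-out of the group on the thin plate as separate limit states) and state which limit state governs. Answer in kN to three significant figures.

Bolt shear: A_b = π·22²/4 = 380.1 mm²; R_n = 469 × 380.1 × 5 × 1 / 1000 = 891.4 kN → 0.75 × 891.4 = 669 kN.
Bearing (1.2 l_c t F_u ≤ 2.4 d t F_u): upper limit = 2.4·22·16·400 / 1000 = 337.9 kN.
  Edge l_c = 55 − 24/2 = 43 → r_n = 330.2 kN; interior l_c = 75 − 24 = 51 → r_n = 337.9 kN.
  R_n,bearing = 1·330.2 + 4·337.9 = 1682 kN → 0.75 × 1682 = 1260 kN.
Bolt shear governs: 669 kN.

669 kN (bolt shear governs)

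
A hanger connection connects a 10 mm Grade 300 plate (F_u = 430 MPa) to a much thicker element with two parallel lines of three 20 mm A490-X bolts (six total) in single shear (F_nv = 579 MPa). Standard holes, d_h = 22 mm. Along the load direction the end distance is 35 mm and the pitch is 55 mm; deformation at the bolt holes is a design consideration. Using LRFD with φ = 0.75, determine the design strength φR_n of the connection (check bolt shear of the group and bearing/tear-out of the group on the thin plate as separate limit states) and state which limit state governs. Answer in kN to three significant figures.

Bolt shear: A_b = π·20²/4 = 314.2 mm²; R_n = 579 × 314.2 × 6 × 1 / 1000 = 1091 kN → 0.75 × 1091 = 819 kN.
Bearing (1.2 l_c t F_u ≤ 2.4 d t F_u): upper limit = 2.4·20·10·430 / 1000 = 206.4 kN.
  Edge l_c = 35 − 22/2 = 24 → r_n = 123.8 kN; interior l_c = 55 − 22 = 33 → r_n = 170.3 kN.
  R_n,bearing = 2·123.8 + 4·170.3 = 928.8 kN → 0.75 × 928.8 = 697 kN.
Bearing governs: 697 kN.

697 kN (bearing governs)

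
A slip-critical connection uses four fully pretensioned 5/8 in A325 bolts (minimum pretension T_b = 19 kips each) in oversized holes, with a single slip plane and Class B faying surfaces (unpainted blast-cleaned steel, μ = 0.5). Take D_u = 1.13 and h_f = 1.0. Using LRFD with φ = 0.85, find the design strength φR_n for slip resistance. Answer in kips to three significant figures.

R_n = μ · D_u · h_f · T_b · n_s · n_b = 0.5 × 1.13 × 1.0 × 19 × 1 × 4 = 42.94 kips.
Design strength φR_n = 0.85 × 42.94 = 36.5 kips.

36.5 kips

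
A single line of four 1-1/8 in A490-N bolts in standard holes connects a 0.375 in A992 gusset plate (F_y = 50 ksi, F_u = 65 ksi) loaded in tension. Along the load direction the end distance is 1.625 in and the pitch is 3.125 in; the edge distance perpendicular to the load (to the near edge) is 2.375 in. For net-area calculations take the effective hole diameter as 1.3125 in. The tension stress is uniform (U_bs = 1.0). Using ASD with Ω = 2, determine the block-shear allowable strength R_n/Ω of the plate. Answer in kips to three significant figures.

Shear plane L_v = 1.625 + 3·3.125 = 11 in; A_gv = 11 × 0.375 = 4.125 in².
A_nv = (11 − 3.5·1.3125) × 0.375 = 2.402 in².
A_nt = (2.375 − 0.5·1.3125) × 0.375 = 0.6445 in².
0.6 F_u A_nv = 93.69 kips; 0.6 F_y A_gv = 123.8 kips → shear rupture governs the shear term.
R_n = 93.69 + 1.0 × 65 × 0.6445 = 135.6 kips.
Allowable strength R_n/Ω = 135.6 / 2 = 67.8 kips.

67.8 kips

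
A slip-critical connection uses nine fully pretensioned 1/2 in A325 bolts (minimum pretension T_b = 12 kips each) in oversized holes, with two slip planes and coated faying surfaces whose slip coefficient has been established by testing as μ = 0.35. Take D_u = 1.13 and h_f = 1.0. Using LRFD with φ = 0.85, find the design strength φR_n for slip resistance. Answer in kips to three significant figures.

R_n = μ · D_u · h_f · T_b · n_s · n_b = 0.35 × 1.13 × 1.0 × 12 × 2 × 9 = 85.43 kips.
Design strength φR_n = 0.85 × 85.43 = 72.6 kips.

72.6 kips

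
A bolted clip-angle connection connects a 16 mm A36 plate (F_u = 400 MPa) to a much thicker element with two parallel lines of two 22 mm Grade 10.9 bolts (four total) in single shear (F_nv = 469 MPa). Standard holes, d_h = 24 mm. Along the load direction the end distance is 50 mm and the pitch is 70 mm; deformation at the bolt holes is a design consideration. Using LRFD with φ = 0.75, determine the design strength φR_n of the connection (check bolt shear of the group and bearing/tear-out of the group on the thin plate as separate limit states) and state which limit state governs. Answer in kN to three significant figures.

535 kN (bolt shear governs)

Bolt shear: A_b = π·22²/4 = 380.1 mm²; R_n = 469 × 380.1 × 4 × 1 / 1000 = 713.1 kN → 0.75 × 713.1 = 535 kN.
Bearing (1.2 l_c t F_u ≤ 2.4 d t F_u): upper limit = 2.4·22·16·400 / 1000 = 337.9 kN.
  Edge l_c = 50 − 24/2 = 38 → r_n = 291.8 kN; interior l_c = 70 − 24 = 46 → r_n = 337.9 kN.
  R_n,bearing = 2·291.8 + 2·337.9 = 1260 kN → 0.75 × 1260 = 945 kN.
Bolt shear governs: 535 kN.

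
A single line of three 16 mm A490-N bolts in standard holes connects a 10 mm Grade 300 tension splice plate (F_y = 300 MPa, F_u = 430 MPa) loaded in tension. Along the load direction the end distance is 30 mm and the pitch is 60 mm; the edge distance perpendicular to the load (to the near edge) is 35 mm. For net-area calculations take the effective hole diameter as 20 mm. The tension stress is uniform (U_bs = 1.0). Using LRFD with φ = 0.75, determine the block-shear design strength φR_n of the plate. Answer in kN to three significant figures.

Shear plane L_v = 30 + 2·60 = 150 mm; A_gv = 150 × 10 = 1500 mm².
A_nv = (150 − 2.5·20) × 10 = 1000 mm².
A_nt = (35 − 0.5·20) × 10 = 250 mm².
0.6 F_u A_nv = 258 kN; 0.6 F_y A_gv = 270 kN → shear rupture governs the shear term.
R_n = 258 + 1.0 × 430 × 250 / 1000 = 365.5 kN.
Design strength φR_n = 0.75 × 365.5 = 274 kN.

274 kN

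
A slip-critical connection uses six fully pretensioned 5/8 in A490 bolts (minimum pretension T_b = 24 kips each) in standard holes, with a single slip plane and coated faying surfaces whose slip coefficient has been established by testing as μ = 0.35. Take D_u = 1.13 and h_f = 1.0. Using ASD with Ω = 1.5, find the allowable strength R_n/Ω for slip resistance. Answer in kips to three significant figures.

38 kips

R_n = μ · D_u · h_f · T_b · n_s · n_b = 0.35 × 1.13 × 1.0 × 24 × 1 × 6 = 56.95 kips.
Allowable strength R_n/Ω = 56.95 / 1.5 = 38 kips.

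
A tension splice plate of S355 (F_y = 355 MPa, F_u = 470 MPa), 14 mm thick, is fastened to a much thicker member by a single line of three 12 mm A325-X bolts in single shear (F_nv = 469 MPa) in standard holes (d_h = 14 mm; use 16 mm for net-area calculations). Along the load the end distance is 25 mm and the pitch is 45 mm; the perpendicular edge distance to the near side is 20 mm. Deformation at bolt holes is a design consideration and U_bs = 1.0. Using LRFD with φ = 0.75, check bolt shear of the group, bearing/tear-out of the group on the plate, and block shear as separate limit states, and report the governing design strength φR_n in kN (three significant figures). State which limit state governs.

Bolt shear: A_b = π·12²/4 = 113.1 mm²; R_n = 469 × 113.1 × 3 × 1 / 1000 = 159.1 kN → 0.75 × 159.1 = 119 kN.
Bearing: edge l_c = 18, r_n = 142.1 kN; interior l_c = 31, r_n = 189.5 kN; R_n = 142.1 + 2·189.5 = 521.1 kN → 391 kN.
Block shear: A_gv = 1610, A_nv = 1050, A_nt = 168 mm²; R_n = min(0.6F_uA_nv, 0.6F_yA_gv) + U_bs·F_u·A_nt = 375.1 kN → 281 kN.
Bolt shear governs: 119 kN.

119 kN (bolt shear governs)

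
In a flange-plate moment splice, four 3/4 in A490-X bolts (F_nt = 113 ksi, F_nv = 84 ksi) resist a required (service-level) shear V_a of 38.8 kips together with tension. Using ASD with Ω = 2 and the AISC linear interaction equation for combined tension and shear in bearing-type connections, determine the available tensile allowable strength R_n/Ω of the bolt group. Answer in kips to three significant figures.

A_b = π·0.75²/4 = 0.4418 in²; f_rv = 38.8 / (4 × 0.4418) = 21.96 ksi.
F'_nt = 1.3 F_nt − (Ω F_nt / F_nv) f_rv = 1.3·113 − (2·113/84)·21.96 = 87.83 ksi, capped at F_nt → F'_nt = 87.83 ksi.
R_n = F'_nt · A_b · n = 87.83 × 0.4418 × 4 = 155.2 kips.
Allowable strength R_n/Ω = 155.2 / 2 = 77.6 kips.

77.6 kips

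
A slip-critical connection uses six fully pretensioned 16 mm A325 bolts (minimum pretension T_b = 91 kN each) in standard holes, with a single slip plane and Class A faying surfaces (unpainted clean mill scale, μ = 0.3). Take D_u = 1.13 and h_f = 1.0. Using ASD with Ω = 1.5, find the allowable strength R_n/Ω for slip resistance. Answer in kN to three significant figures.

123 kN

R_n = μ · D_u · h_f · T_b · n_s · n_b = 0.3 × 1.13 × 1.0 × 91 × 1 × 6 = 185.1 kN.
Allowable strength R_n/Ω = 185.1 / 1.5 = 123 kN.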